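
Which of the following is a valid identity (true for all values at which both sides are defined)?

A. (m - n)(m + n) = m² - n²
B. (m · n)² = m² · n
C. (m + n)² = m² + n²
A: holds — e.g. at (3, 5), both sides equal -16.
B: fails at (2, 3) — LHS = 36, RHS = 12.
C: fails at (4, 4) — LHS = 64, RHS = 32.

Answer: A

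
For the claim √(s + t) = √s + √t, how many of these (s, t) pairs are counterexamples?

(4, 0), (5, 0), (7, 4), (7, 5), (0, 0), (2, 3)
Testing each pair:
(4, 0): LHS = 2, RHS = 2 → satisfies claim
(5, 0): LHS = √(5) ≈ 2.236, RHS = √(5) ≈ 2.236 → satisfies claim
(7, 4): LHS = √(11) ≈ 3.317, RHS = 2 + √(7) ≈ 4.646 → counterexample
(7, 5): LHS = 2·√(3) ≈ 3.464, RHS = √(5) + √(7) ≈ 4.882 → counterexample
(0, 0): LHS = 0, RHS = 0 → satisfies claim
(2, 3): LHS = √(5) ≈ 2.236, RHS = √(2) + √(3) ≈ 3.146 → counterexample

That makes 3 counterexamples.

Answer: 3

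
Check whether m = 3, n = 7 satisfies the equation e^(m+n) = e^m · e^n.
Substituting m = 3, n = 7:

LHS = e^(3+7) = e^10 ≈ 22026.5
RHS = e^3 · e^7 = e^10 ≈ 22026.5

LHS = RHS, so the equation holds at this point.

Answer: Holds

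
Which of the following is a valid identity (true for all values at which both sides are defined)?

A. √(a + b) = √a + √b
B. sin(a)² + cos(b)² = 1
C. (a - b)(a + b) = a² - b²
C

A: fails at (1, 1) — LHS = √(2) ≈ 1.414, RHS = 2.
B: fails at (2, 3) — LHS = sin(2)² + cos(3)² ≈ 1.807, RHS = 1.
C: holds — e.g. at (1, 4), both sides equal -15.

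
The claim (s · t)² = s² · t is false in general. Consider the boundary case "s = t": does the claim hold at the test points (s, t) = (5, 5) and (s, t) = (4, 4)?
No, fails at both test points

At (5, 5): LHS = 625 ≠ RHS = 125
At (4, 4): LHS = 256 ≠ RHS = 64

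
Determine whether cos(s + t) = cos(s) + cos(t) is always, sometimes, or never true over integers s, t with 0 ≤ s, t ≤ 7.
The claim fails for every pair in the range. For instance at (s, t) = (0, 6): LHS = cos(6) ≈ 0.9602, RHS = cos(6) + 1 ≈ 1.96.

Answer: Never true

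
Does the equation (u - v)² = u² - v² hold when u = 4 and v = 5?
Substituting u = 4, v = 5:

LHS = (4 - 5)² = 1
RHS = 4² - 5² = -9

LHS ≠ RHS, so the equation does not hold at this point.

Answer: Fails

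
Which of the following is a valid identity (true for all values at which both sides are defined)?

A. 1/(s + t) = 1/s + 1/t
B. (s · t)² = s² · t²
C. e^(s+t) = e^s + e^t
A: fails at (5, 5) — LHS = 1/10, RHS = 2/5.
B: holds — e.g. at (2, 7), both sides equal 196.
C: fails at (2, 4) — LHS = e^6 ≈ 403.4, RHS = e^2 + e^4 ≈ 61.99.

Answer: B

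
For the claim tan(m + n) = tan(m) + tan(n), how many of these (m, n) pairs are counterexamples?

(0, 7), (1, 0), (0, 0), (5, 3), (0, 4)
1

Testing each pair:
(0, 7): LHS = tan(7) ≈ 0.8714, RHS = tan(7) ≈ 0.8714 → satisfies claim
(1, 0): LHS = tan(1) ≈ 1.557, RHS = tan(1) ≈ 1.557 → satisfies claim
(0, 0): LHS = 0, RHS = 0 → satisfies claim
(5, 3): LHS = tan(8) ≈ -6.8, RHS = tan(5) + tan(3) ≈ -3.523 → counterexample
(0, 4): LHS = tan(4) ≈ 1.158, RHS = tan(4) ≈ 1.158 → satisfies claim

That makes 1 counterexample.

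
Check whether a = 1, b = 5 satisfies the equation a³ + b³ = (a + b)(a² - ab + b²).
Substituting a = 1, b = 5:

LHS = 1³ + 5³ = 126
RHS = (1 + 5)(1² - 1·5 + 5²) = 126

LHS = RHS, so the equation holds at this point.

Answer: Holds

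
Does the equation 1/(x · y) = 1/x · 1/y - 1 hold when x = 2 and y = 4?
Fails

Substituting x = 2, y = 4:

LHS = 1/(2 · 4) = 1/8
RHS = 1/2 · 1/4 - 1 = -7/8

LHS ≠ RHS, so the equation does not hold at this point.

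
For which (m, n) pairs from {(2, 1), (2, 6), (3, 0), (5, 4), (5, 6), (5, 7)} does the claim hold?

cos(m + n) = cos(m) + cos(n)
None

Testing each pair:
(2, 1): LHS = cos(3) ≈ -0.99, RHS = cos(2) + cos(1) ≈ 0.1242 → fails
(2, 6): LHS = cos(8) ≈ -0.1455, RHS = cos(2) + cos(6) ≈ 0.544 → fails
(3, 0): LHS = cos(3) ≈ -0.99, RHS = cos(3) + 1 ≈ 0.01001 → fails
(5, 4): LHS = cos(9) ≈ -0.9111, RHS = cos(4) + cos(5) ≈ -0.37 → fails
(5, 6): LHS = cos(11) ≈ 0.004426, RHS = cos(5) + cos(6) ≈ 1.244 → fails
(5, 7): LHS = cos(12) ≈ 0.8439, RHS = cos(5) + cos(7) ≈ 1.038 → fails

No pair satisfies the claim.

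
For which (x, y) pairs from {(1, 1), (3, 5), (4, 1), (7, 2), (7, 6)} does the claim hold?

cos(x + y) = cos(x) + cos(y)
None

Testing each pair:
(1, 1): LHS = cos(2) ≈ -0.4161, RHS = 2·cos(1) ≈ 1.081 → fails
(3, 5): LHS = cos(8) ≈ -0.1455, RHS = cos(3) + cos(5) ≈ -0.7063 → fails
(4, 1): LHS = cos(5) ≈ 0.2837, RHS = cos(4) + cos(1) ≈ -0.1133 → fails
(7, 2): LHS = cos(9) ≈ -0.9111, RHS = cos(2) + cos(7) ≈ 0.3378 → fails
(7, 6): LHS = cos(13) ≈ 0.9074, RHS = cos(7) + cos(6) ≈ 1.714 → fails

No pair satisfies the claim.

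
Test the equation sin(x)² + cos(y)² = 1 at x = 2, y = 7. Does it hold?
Fails

Substituting x = 2, y = 7:

LHS = sin(2)² + cos(7)² ≈ 1.395
RHS = 1

LHS ≠ RHS, so the equation does not hold at this point.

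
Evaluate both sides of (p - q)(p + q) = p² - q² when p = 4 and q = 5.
LHS = (4 - 5)(4 + 5) = -9
RHS = 4² - 5² = -9

LHS = RHS: the two sides agree.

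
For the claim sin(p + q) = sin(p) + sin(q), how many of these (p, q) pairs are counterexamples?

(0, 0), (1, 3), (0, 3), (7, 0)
Testing each pair:
(0, 0): LHS = 0, RHS = 0 → satisfies claim
(1, 3): LHS = sin(4) ≈ -0.7568, RHS = sin(3) + sin(1) ≈ 0.9826 → counterexample
(0, 3): LHS = sin(3) ≈ 0.1411, RHS = sin(3) ≈ 0.1411 → satisfies claim
(7, 0): LHS = sin(7) ≈ 0.657, RHS = sin(7) ≈ 0.657 → satisfies claim

That makes 1 counterexample.

Answer: 1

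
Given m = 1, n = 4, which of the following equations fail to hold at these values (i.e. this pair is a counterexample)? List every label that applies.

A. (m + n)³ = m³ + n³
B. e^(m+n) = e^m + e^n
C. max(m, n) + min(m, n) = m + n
Evaluating each claim at the given values:
A. LHS = 125, RHS = 65 → fails here (LHS ≠ RHS)
B. LHS = e^5 ≈ 148.4, RHS = e + e^4 ≈ 57.32 → fails here (LHS ≠ RHS)
C. LHS = 5, RHS = 5 → holds here (LHS = RHS)

Answer: A, B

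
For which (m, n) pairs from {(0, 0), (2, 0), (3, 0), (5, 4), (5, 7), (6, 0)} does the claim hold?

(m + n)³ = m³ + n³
Testing each pair:
(0, 0): LHS = 0, RHS = 0 → holds
(2, 0): LHS = 8, RHS = 8 → holds
(3, 0): LHS = 27, RHS = 27 → holds
(5, 4): LHS = 729, RHS = 189 → fails
(5, 7): LHS = 1728, RHS = 468 → fails
(6, 0): LHS = 216, RHS = 216 → holds

4 of 6 pairs satisfy the claim.

Answer: (0, 0), (2, 0), (3, 0), (6, 0)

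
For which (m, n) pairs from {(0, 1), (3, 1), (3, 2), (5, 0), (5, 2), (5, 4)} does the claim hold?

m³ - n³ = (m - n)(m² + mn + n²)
Testing each pair:
(0, 1): LHS = -1, RHS = -1 → holds
(3, 1): LHS = 26, RHS = 26 → holds
(3, 2): LHS = 19, RHS = 19 → holds
(5, 0): LHS = 125, RHS = 125 → holds
(5, 2): LHS = 117, RHS = 117 → holds
(5, 4): LHS = 61, RHS = 61 → holds

Every pair satisfies the claim.

Answer: All pairs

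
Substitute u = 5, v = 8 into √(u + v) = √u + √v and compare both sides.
LHS = √(5 + 8) = √(13) ≈ 3.606
RHS = √5 + √8 = √(5) + 2·√(2) ≈ 5.064

LHS ≠ RHS (they differ by about 1.459), so the equation does not hold here.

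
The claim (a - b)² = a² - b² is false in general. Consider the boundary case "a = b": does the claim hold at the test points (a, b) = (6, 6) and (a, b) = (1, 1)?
At (6, 6): LHS = 0, RHS = 0 → equal
At (1, 1): LHS = 0, RHS = 0 → equal

So the claim does hold at both of these boundary points, even though it is not an identity.

Answer: Yes, holds at both test points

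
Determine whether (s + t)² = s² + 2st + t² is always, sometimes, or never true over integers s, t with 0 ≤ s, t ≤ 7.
The identity holds for every pair in the range. For instance at (s, t) = (1, 7): both sides equal 64.

Answer: Always true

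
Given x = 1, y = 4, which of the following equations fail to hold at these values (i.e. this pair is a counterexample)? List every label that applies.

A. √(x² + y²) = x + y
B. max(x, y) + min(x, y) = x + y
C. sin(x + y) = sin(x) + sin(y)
A, C

Evaluating each claim at the given values:
A. LHS = √(17) ≈ 4.123, RHS = 5 → fails here (LHS ≠ RHS)
B. LHS = 5, RHS = 5 → holds here (LHS = RHS)
C. LHS = sin(5) ≈ -0.9589, RHS = sin(4) + sin(1) ≈ 0.08467 → fails here (LHS ≠ RHS)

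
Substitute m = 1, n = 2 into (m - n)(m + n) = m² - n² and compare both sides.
LHS = (1 - 2)(1 + 2) = -3
RHS = 1² - 2² = -3

LHS = RHS: the two sides agree.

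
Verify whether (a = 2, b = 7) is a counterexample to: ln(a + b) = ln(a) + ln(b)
Substituting a = 2, b = 7:
LHS = ln(2 + 7) = ln(9) ≈ 2.197
RHS = ln(2) + ln(7) ≈ 2.639

Since LHS ≠ RHS, this pair disproves the claim.

Answer: Yes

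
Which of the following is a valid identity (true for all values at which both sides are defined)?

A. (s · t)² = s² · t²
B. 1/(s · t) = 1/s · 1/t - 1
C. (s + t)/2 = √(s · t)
A: holds — e.g. at (5, 5), both sides equal 625.
B: fails at (1, 3) — LHS = 1/3, RHS = -2/3.
C: fails at (6, 7) — LHS = 13/2, RHS = √(42) ≈ 6.481.

Answer: A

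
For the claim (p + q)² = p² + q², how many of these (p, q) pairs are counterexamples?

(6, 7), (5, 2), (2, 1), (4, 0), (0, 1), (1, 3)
Testing each pair:
(6, 7): LHS = 169, RHS = 85 → counterexample
(5, 2): LHS = 49, RHS = 29 → counterexample
(2, 1): LHS = 9, RHS = 5 → counterexample
(4, 0): LHS = 16, RHS = 16 → satisfies claim
(0, 1): LHS = 1, RHS = 1 → satisfies claim
(1, 3): LHS = 16, RHS = 10 → counterexample

That makes 4 counterexamples.

Answer: 4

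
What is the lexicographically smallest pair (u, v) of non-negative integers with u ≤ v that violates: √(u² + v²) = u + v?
(u, v) = (1, 1)

Substituting (1, 1) into the claim:
LHS = √(1² + 1²) = √(2) ≈ 1.414
RHS = 1 + 1 = 2

Since LHS ≠ RHS, this pair disproves the claim, and no lexicographically smaller pair (u ≤ v, non-negative integers) does.

For instance (1, 3) is also a counterexample (LHS = √(10) ≈ 3.162, RHS = 4), but it's lexicographically larger.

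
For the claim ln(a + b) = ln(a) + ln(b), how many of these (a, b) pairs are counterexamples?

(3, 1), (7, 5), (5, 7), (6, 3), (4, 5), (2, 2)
Testing each pair:
(3, 1): LHS = ln(4) ≈ 1.386, RHS = ln(3) ≈ 1.099 → counterexample
(7, 5): LHS = ln(12) ≈ 2.485, RHS = ln(5) + ln(7) ≈ 3.555 → counterexample
(5, 7): LHS = ln(12) ≈ 2.485, RHS = ln(5) + ln(7) ≈ 3.555 → counterexample
(6, 3): LHS = ln(9) ≈ 2.197, RHS = ln(3) + ln(6) ≈ 2.89 → counterexample
(4, 5): LHS = ln(9) ≈ 2.197, RHS = ln(4) + ln(5) ≈ 2.996 → counterexample
(2, 2): LHS = ln(4) ≈ 1.386, RHS = 2·ln(2) ≈ 1.386 → satisfies claim

That makes 5 counterexamples.

Answer: 5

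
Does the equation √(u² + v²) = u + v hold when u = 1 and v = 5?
Fails

Substituting u = 1, v = 5:

LHS = √(1² + 5²) = √(26) ≈ 5.099
RHS = 1 + 5 = 6

LHS ≠ RHS, so the equation does not hold at this point.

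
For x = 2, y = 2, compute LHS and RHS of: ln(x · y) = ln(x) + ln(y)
LHS = ln(2 · 2) = ln(4) ≈ 1.386
RHS = ln(2) + ln(2) = 2·ln(2) ≈ 1.386

LHS = RHS: the two sides agree.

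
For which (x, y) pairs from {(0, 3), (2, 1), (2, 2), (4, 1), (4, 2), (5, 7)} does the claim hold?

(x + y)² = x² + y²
Testing each pair:
(0, 3): LHS = 9, RHS = 9 → holds
(2, 1): LHS = 9, RHS = 5 → fails
(2, 2): LHS = 16, RHS = 8 → fails
(4, 1): LHS = 25, RHS = 17 → fails
(4, 2): LHS = 36, RHS = 20 → fails
(5, 7): LHS = 144, RHS = 74 → fails

1 of 6 pairs satisfies the claim.

Answer: (0, 3)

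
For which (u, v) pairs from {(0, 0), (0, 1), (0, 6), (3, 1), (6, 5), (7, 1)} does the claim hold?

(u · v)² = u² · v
(0, 0), (0, 1), (0, 6), (3, 1), (7, 1)

Testing each pair:
(0, 0): LHS = 0, RHS = 0 → holds
(0, 1): LHS = 0, RHS = 0 → holds
(0, 6): LHS = 0, RHS = 0 → holds
(3, 1): LHS = 9, RHS = 9 → holds
(6, 5): LHS = 900, RHS = 180 → fails
(7, 1): LHS = 49, RHS = 49 → holds

5 of 6 pairs satisfy the claim.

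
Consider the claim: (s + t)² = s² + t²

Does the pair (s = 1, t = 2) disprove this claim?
Yes

Substituting s = 1, t = 2:
LHS = (1 + 2)² = 9
RHS = 1² + 2² = 5

Since LHS ≠ RHS, this pair disproves the claim.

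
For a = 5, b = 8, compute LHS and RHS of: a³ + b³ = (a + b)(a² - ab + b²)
LHS = 5³ + 8³ = 637
RHS = (5 + 8)(5² - 5·8 + 8²) = 637

LHS = RHS: the two sides agree.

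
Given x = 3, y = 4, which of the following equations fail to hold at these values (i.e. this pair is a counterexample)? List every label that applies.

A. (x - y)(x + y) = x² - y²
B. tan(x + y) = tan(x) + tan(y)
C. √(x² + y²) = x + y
B, C

Evaluating each claim at the given values:
A. LHS = -7, RHS = -7 → holds here (LHS = RHS)
B. LHS = tan(7) ≈ 0.8714, RHS = tan(3) + tan(4) ≈ 1.015 → fails here (LHS ≠ RHS)
C. LHS = 5, RHS = 7 → fails here (LHS ≠ RHS)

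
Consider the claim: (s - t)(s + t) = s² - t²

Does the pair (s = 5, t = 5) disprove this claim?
Substituting s = 5, t = 5:
LHS = (5 - 5)(5 + 5) = 0
RHS = 5² - 5² = 0

The sides agree, so this pair does not disprove the claim.

Answer: No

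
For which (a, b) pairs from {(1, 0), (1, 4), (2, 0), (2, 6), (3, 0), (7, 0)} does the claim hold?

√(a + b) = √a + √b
Testing each pair:
(1, 0): LHS = 1, RHS = 1 → holds
(1, 4): LHS = √(5) ≈ 2.236, RHS = 3 → fails
(2, 0): LHS = √(2) ≈ 1.414, RHS = √(2) ≈ 1.414 → holds
(2, 6): LHS = 2·√(2) ≈ 2.828, RHS = √(2) + √(6) ≈ 3.864 → fails
(3, 0): LHS = √(3) ≈ 1.732, RHS = √(3) ≈ 1.732 → holds
(7, 0): LHS = √(7) ≈ 2.646, RHS = √(7) ≈ 2.646 → holds

4 of 6 pairs satisfy the claim.

Answer: (1, 0), (2, 0), (3, 0), (7, 0)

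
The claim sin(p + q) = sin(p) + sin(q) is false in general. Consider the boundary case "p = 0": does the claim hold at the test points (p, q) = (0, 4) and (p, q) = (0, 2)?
At (0, 4): LHS = sin(4) ≈ -0.7568, RHS = sin(4) ≈ -0.7568 → equal
At (0, 2): LHS = sin(2) ≈ 0.9093, RHS = sin(2) ≈ 0.9093 → equal

So the claim does hold at both of these boundary points, even though it is not an identity.

Answer: Yes, holds at both test points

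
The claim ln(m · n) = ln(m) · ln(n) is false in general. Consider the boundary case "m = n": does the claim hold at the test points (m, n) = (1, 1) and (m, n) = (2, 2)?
At (1, 1): LHS = 0, RHS = 0 → equal
At (2, 2): LHS = ln(4) ≈ 1.386 ≠ RHS = ln(2)² ≈ 0.4805

Answer: Only at (1, 1)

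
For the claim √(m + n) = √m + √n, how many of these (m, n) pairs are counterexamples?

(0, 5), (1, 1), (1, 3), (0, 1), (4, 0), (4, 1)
Testing each pair:
(0, 5): LHS = √(5) ≈ 2.236, RHS = √(5) ≈ 2.236 → satisfies claim
(1, 1): LHS = √(2) ≈ 1.414, RHS = 2 → counterexample
(1, 3): LHS = 2, RHS = 1 + √(3) ≈ 2.732 → counterexample
(0, 1): LHS = 1, RHS = 1 → satisfies claim
(4, 0): LHS = 2, RHS = 2 → satisfies claim
(4, 1): LHS = √(5) ≈ 2.236, RHS = 3 → counterexample

That makes 3 counterexamples.

Answer: 3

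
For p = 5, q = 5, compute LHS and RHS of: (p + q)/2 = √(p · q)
LHS = (5 + 5)/2 = 5
RHS = √(5 · 5) = 5

LHS = RHS: the two sides agree.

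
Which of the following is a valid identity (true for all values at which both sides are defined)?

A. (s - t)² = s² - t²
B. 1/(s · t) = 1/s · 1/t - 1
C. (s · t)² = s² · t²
C

A: fails at (0, 1) — LHS = 1, RHS = -1.
B: fails at (3, 4) — LHS = 1/12, RHS = -11/12.
C: holds — e.g. at (3, 3), both sides equal 81.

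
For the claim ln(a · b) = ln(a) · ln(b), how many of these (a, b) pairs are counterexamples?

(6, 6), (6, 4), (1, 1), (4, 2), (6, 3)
Testing each pair:
(6, 6): LHS = ln(36) ≈ 3.584, RHS = ln(6)² ≈ 3.21 → counterexample
(6, 4): LHS = ln(24) ≈ 3.178, RHS = ln(4)·ln(6) ≈ 2.484 → counterexample
(1, 1): LHS = 0, RHS = 0 → satisfies claim
(4, 2): LHS = ln(8) ≈ 2.079, RHS = ln(2)·ln(4) ≈ 0.9609 → counterexample
(6, 3): LHS = ln(18) ≈ 2.89, RHS = ln(3)·ln(6) ≈ 1.968 → counterexample

That makes 4 counterexamples.

Answer: 4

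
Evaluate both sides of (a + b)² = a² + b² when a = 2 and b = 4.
LHS = (2 + 4)² = 36
RHS = 2² + 4² = 20

LHS ≠ RHS, so the equation does not hold here.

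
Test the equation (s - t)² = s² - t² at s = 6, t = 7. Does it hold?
Fails

Substituting s = 6, t = 7:

LHS = (6 - 7)² = 1
RHS = 6² - 7² = -13

LHS ≠ RHS, so the equation does not hold at this point.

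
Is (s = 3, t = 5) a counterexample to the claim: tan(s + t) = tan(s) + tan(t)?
Yes

Substituting s = 3, t = 5:
LHS = tan(3 + 5) = tan(8) ≈ -6.8
RHS = tan(3) + tan(5) ≈ -3.523

Since LHS ≠ RHS, this pair disproves the claim.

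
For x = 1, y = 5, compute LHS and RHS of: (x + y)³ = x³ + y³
LHS = (1 + 5)³ = 216
RHS = 1³ + 5³ = 126

LHS ≠ RHS, so the equation does not hold here.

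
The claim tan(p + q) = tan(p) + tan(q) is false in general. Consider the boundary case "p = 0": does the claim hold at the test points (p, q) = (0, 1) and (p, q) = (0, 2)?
At (0, 1): LHS = tan(1) ≈ 1.557, RHS = tan(1) ≈ 1.557 → equal
At (0, 2): LHS = tan(2) ≈ -2.185, RHS = tan(2) ≈ -2.185 → equal

So the claim does hold at both of these boundary points, even though it is not an identity.

Answer: Yes, holds at both test points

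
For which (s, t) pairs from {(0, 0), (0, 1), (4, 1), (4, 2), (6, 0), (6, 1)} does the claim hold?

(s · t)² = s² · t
(0, 0), (0, 1), (4, 1), (6, 0), (6, 1)

Testing each pair:
(0, 0): LHS = 0, RHS = 0 → holds
(0, 1): LHS = 0, RHS = 0 → holds
(4, 1): LHS = 16, RHS = 16 → holds
(4, 2): LHS = 64, RHS = 32 → fails
(6, 0): LHS = 0, RHS = 0 → holds
(6, 1): LHS = 36, RHS = 36 → holds

5 of 6 pairs satisfy the claim.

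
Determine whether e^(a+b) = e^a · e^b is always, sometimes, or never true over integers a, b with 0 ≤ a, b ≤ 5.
The identity holds for every pair in the range. For instance at (a, b) = (0, 4): both sides equal e^4 ≈ 54.6.

Answer: Always true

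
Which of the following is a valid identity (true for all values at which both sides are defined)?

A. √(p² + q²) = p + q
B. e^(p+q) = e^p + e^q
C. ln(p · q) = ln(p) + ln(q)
C

A: fails at (2, 3) — LHS = √(13) ≈ 3.606, RHS = 5.
B: fails at (5, 8) — LHS = e^13 ≈ 442413.4, RHS = e^5 + e^8 ≈ 3129.
C: holds — e.g. at (5, 5), both sides equal ln(25) ≈ 3.219.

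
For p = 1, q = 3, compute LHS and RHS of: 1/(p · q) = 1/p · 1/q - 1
LHS = 1/(1 · 3) = 1/3
RHS = 1/1 · 1/3 - 1 = -2/3

LHS ≠ RHS, so the equation does not hold here.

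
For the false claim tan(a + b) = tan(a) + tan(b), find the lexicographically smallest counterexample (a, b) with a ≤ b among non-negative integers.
(a, b) = (1, 1)

Substituting (1, 1) into the claim:
LHS = tan(1 + 1) = tan(2) ≈ -2.185
RHS = tan(1) + tan(1) = 2·tan(1) ≈ 3.115

Since LHS ≠ RHS, this pair disproves the claim, and no lexicographically smaller pair (a ≤ b, non-negative integers) does.

For instance (2, 3) is also a counterexample (LHS = tan(5) ≈ -3.381, RHS = tan(2) + tan(3) ≈ -2.328), but it's lexicographically larger.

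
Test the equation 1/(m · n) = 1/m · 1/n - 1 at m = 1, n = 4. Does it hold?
Substituting m = 1, n = 4:

LHS = 1/(1 · 4) = 1/4
RHS = 1/1 · 1/4 - 1 = -3/4

LHS ≠ RHS, so the equation does not hold at this point.

Answer: Fails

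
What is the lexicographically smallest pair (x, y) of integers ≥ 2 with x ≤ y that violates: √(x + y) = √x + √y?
Substituting (2, 2) into the claim:
LHS = √(2 + 2) = 2
RHS = √2 + √2 = 2·√(2) ≈ 2.828

Since LHS ≠ RHS, this pair disproves the claim, and no lexicographically smaller pair (x ≤ y, integers ≥ 2) does.

For instance (7, 8) is also a counterexample (LHS = √(15) ≈ 3.873, RHS = √(7) + 2·√(2) ≈ 5.474), but it's lexicographically larger.

Answer: (x, y) = (2, 2)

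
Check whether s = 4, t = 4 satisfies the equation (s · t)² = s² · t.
Fails

Substituting s = 4, t = 4:

LHS = (4 · 4)² = 256
RHS = 4² · 4 = 64

LHS ≠ RHS, so the equation does not hold at this point.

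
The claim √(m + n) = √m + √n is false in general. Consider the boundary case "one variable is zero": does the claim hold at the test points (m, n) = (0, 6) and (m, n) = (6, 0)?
At (0, 6): LHS = √(6) ≈ 2.449, RHS = √(6) ≈ 2.449 → equal
At (6, 0): LHS = √(6) ≈ 2.449, RHS = √(6) ≈ 2.449 → equal

So the claim does hold at both of these boundary points, even though it is not an identity.

Answer: Yes, holds at both test points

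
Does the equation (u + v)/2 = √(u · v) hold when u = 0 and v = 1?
Substituting u = 0, v = 1:

LHS = (0 + 1)/2 = 1/2
RHS = √(0 · 1) = 0

LHS ≠ RHS, so the equation does not hold at this point.

Answer: Fails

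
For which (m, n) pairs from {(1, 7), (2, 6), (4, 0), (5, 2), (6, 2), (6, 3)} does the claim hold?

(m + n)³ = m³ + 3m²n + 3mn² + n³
Testing each pair:
(1, 7): LHS = 512, RHS = 512 → holds
(2, 6): LHS = 512, RHS = 512 → holds
(4, 0): LHS = 64, RHS = 64 → holds
(5, 2): LHS = 343, RHS = 343 → holds
(6, 2): LHS = 512, RHS = 512 → holds
(6, 3): LHS = 729, RHS = 729 → holds

Every pair satisfies the claim.

Answer: All pairs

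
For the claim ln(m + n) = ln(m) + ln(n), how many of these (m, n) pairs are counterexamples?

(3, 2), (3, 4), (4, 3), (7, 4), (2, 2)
4

Testing each pair:
(3, 2): LHS = ln(5) ≈ 1.609, RHS = ln(2) + ln(3) ≈ 1.792 → counterexample
(3, 4): LHS = ln(7) ≈ 1.946, RHS = ln(3) + ln(4) ≈ 2.485 → counterexample
(4, 3): LHS = ln(7) ≈ 1.946, RHS = ln(3) + ln(4) ≈ 2.485 → counterexample
(7, 4): LHS = ln(11) ≈ 2.398, RHS = ln(4) + ln(7) ≈ 3.332 → counterexample
(2, 2): LHS = ln(4) ≈ 1.386, RHS = 2·ln(2) ≈ 1.386 → satisfies claim

That makes 4 counterexamples.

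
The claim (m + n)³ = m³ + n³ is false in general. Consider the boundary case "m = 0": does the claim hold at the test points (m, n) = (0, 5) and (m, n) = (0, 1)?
At (0, 5): LHS = 125, RHS = 125 → equal
At (0, 1): LHS = 1, RHS = 1 → equal

So the claim does hold at both of these boundary points, even though it is not an identity.

Answer: Yes, holds at both test points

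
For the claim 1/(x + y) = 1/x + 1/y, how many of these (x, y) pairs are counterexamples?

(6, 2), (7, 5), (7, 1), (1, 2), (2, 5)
5

Testing each pair:
(6, 2): LHS = 1/8, RHS = 2/3 → counterexample
(7, 5): LHS = 1/12, RHS = 12/35 → counterexample
(7, 1): LHS = 1/8, RHS = 8/7 → counterexample
(1, 2): LHS = 1/3, RHS = 3/2 → counterexample
(2, 5): LHS = 1/7, RHS = 7/10 → counterexample

That makes 5 counterexamples.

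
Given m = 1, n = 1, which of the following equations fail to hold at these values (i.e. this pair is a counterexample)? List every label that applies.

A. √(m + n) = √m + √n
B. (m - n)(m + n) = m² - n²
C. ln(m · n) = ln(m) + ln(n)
Evaluating each claim at the given values:
A. LHS = √(2) ≈ 1.414, RHS = 2 → fails here (LHS ≠ RHS)
B. LHS = 0, RHS = 0 → holds here (LHS = RHS)
C. LHS = 0, RHS = 0 → holds here (LHS = RHS)

Answer: A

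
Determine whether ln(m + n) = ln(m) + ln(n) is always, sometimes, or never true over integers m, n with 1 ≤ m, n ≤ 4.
It holds at (m, n) = (2, 2) (both sides equal ln(4) ≈ 1.386), but fails at (m, n) = (3, 2) (LHS = ln(5) ≈ 1.609, RHS = ln(2) + ln(3) ≈ 1.792).

Answer: Sometimes true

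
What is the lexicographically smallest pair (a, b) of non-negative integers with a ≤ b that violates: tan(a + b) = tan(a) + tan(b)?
At (0, 5): both sides equal tan(5) ≈ -3.381, so it holds there.

Substituting (1, 1) into the claim:
LHS = tan(1 + 1) = tan(2) ≈ -2.185
RHS = tan(1) + tan(1) = 2·tan(1) ≈ 3.115

Since LHS ≠ RHS, this pair disproves the claim, and no lexicographically smaller pair (a ≤ b, non-negative integers) does.

For instance (2, 6) is also a counterexample (LHS = tan(8) ≈ -6.8, RHS = tan(2) + tan(6) ≈ -2.476), but it's lexicographically larger.

Answer: (a, b) = (1, 1)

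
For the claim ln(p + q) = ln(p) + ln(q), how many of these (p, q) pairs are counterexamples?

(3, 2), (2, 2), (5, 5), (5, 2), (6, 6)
4

Testing each pair:
(3, 2): LHS = ln(5) ≈ 1.609, RHS = ln(2) + ln(3) ≈ 1.792 → counterexample
(2, 2): LHS = ln(4) ≈ 1.386, RHS = 2·ln(2) ≈ 1.386 → satisfies claim
(5, 5): LHS = ln(10) ≈ 2.303, RHS = 2·ln(5) ≈ 3.219 → counterexample
(5, 2): LHS = ln(7) ≈ 1.946, RHS = ln(2) + ln(5) ≈ 2.303 → counterexample
(6, 6): LHS = ln(12) ≈ 2.485, RHS = 2·ln(6) ≈ 3.584 → counterexample

That makes 4 counterexamples.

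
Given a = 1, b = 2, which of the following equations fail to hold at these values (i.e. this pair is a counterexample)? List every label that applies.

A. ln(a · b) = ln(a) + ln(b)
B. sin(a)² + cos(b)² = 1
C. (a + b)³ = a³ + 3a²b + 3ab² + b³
B

Evaluating each claim at the given values:
A. LHS = ln(2) ≈ 0.6931, RHS = ln(2) ≈ 0.6931 → holds here (LHS = RHS)
B. LHS = cos(2)² + sin(1)² ≈ 0.8813, RHS = 1 → fails here (LHS ≠ RHS)
C. LHS = 27, RHS = 27 → holds here (LHS = RHS)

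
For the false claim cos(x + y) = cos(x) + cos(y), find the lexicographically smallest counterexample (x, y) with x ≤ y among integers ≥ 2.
(x, y) = (2, 2)

Substituting (2, 2) into the claim:
LHS = cos(2 + 2) = cos(4) ≈ -0.6536
RHS = cos(2) + cos(2) = 2·cos(2) ≈ -0.8323

Since LHS ≠ RHS, this pair disproves the claim, and no lexicographically smaller pair (x ≤ y, integers ≥ 2) does.

For instance (7, 7) is also a counterexample (LHS = cos(14) ≈ 0.1367, RHS = 2·cos(7) ≈ 1.508), but it's lexicographically larger.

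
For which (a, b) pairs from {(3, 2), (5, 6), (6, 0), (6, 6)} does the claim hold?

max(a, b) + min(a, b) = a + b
Testing each pair:
(3, 2): LHS = 5, RHS = 5 → holds
(5, 6): LHS = 11, RHS = 11 → holds
(6, 0): LHS = 6, RHS = 6 → holds
(6, 6): LHS = 12, RHS = 12 → holds

Every pair satisfies the claim.

Answer: All pairs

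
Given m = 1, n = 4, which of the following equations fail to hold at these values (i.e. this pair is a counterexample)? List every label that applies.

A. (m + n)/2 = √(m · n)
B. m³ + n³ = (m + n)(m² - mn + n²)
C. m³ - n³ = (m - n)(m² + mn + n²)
A

Evaluating each claim at the given values:
A. LHS = 5/2, RHS = 2 → fails here (LHS ≠ RHS)
B. LHS = 65, RHS = 65 → holds here (LHS = RHS)
C. LHS = -63, RHS = -63 → holds here (LHS = RHS)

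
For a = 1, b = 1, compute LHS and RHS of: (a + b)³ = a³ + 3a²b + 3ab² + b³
LHS = (1 + 1)³ = 8
RHS = 1³ + 3·1²·1 + 3·1·1² + 1³ = 8

LHS = RHS: the two sides agree.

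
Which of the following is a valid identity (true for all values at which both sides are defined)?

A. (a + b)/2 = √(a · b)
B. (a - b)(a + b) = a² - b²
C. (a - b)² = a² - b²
B

A: fails at (3, 4) — LHS = 7/2, RHS = 2·√(3) ≈ 3.464.
B: holds — e.g. at (3, 7), both sides equal -40.
C: fails at (0, 1) — LHS = 1, RHS = -1.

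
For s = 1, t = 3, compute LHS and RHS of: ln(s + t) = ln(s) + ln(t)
LHS = ln(1 + 3) = ln(4) ≈ 1.386
RHS = ln(1) + ln(3) = ln(3) ≈ 1.099

LHS ≠ RHS (they differ by about 0.2877), so the equation does not hold here.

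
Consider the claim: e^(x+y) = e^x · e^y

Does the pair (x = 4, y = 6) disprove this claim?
No

Substituting x = 4, y = 6:
LHS = e^(4+6) = e^10 ≈ 22026.5
RHS = e^4 · e^6 = e^10 ≈ 22026.5

The sides agree, so this pair does not disprove the claim.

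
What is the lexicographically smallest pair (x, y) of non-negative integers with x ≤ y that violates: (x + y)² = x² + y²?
(x, y) = (1, 1)

At (0, 1): both sides equal 1, so it holds there.
At (0, 2): both sides equal 4, so it holds there.

Substituting (1, 1) into the claim:
LHS = (1 + 1)² = 4
RHS = 1² + 1² = 2

Since LHS ≠ RHS, this pair disproves the claim, and no lexicographically smaller pair (x ≤ y, non-negative integers) does.

For instance (2, 3) is also a counterexample (LHS = 25, RHS = 13), but it's lexicographically larger.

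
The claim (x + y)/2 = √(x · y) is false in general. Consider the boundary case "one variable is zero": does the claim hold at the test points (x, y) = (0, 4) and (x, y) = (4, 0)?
No, fails at both test points

At (0, 4): LHS = 2 ≠ RHS = 0
At (4, 0): LHS = 2 ≠ RHS = 0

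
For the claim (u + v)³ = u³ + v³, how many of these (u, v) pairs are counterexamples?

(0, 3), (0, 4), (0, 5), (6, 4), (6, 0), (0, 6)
Testing each pair:
(0, 3): LHS = 27, RHS = 27 → satisfies claim
(0, 4): LHS = 64, RHS = 64 → satisfies claim
(0, 5): LHS = 125, RHS = 125 → satisfies claim
(6, 4): LHS = 1000, RHS = 280 → counterexample
(6, 0): LHS = 216, RHS = 216 → satisfies claim
(0, 6): LHS = 216, RHS = 216 → satisfies claim

That makes 1 counterexample.

Answer: 1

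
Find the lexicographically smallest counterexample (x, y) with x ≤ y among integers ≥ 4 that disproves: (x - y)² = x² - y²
Substituting (4, 5) into the claim:
LHS = (4 - 5)² = 1
RHS = 4² - 5² = -9

Since LHS ≠ RHS, this pair disproves the claim, and no lexicographically smaller pair (x ≤ y, integers ≥ 4) does.

For instance (5, 9) is also a counterexample (LHS = 16, RHS = -56), but it's lexicographically larger.

Answer: (x, y) = (4, 5)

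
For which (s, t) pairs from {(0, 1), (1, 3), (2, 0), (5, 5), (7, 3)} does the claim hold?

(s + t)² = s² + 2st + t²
Testing each pair:
(0, 1): LHS = 1, RHS = 1 → holds
(1, 3): LHS = 16, RHS = 16 → holds
(2, 0): LHS = 4, RHS = 4 → holds
(5, 5): LHS = 100, RHS = 100 → holds
(7, 3): LHS = 100, RHS = 100 → holds

Every pair satisfies the claim.

Answer: All pairs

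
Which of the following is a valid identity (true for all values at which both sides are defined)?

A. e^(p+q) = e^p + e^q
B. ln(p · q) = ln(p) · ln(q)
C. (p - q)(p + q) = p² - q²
C

A: fails at (5, 8) — LHS = e^13 ≈ 442413.4, RHS = e^5 + e^8 ≈ 3129.
B: fails at (3, 5) — LHS = ln(15) ≈ 2.708, RHS = ln(3)·ln(5) ≈ 1.768.
C: holds — e.g. at (2, 2), both sides equal 0.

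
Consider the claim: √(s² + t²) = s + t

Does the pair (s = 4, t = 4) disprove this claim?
Substituting s = 4, t = 4:
LHS = √(4² + 4²) = 4·√(2) ≈ 5.657
RHS = 4 + 4 = 8

Since LHS ≠ RHS, this pair disproves the claim.

Answer: Yes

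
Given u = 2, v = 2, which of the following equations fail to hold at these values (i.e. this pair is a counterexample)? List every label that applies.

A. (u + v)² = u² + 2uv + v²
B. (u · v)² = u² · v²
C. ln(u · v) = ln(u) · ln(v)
Evaluating each claim at the given values:
A. LHS = 16, RHS = 16 → holds here (LHS = RHS)
B. LHS = 16, RHS = 16 → holds here (LHS = RHS)
C. LHS = ln(4) ≈ 1.386, RHS = ln(2)² ≈ 0.4805 → fails here (LHS ≠ RHS)

Answer: C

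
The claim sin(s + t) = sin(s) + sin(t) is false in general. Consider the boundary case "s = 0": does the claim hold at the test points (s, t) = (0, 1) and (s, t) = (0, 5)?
Yes, holds at both test points

At (0, 1): LHS = sin(1) ≈ 0.8415, RHS = sin(1) ≈ 0.8415 → equal
At (0, 5): LHS = sin(5) ≈ -0.9589, RHS = sin(5) ≈ -0.9589 → equal

So the claim does hold at both of these boundary points, even though it is not an identity.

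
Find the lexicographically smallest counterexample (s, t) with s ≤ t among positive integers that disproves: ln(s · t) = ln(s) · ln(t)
Substituting (1, 2) into the claim:
LHS = ln(1 · 2) = ln(2) ≈ 0.6931
RHS = ln(1) · ln(2) = 0

Since LHS ≠ RHS, this pair disproves the claim, and no lexicographically smaller pair (s ≤ t, positive integers) does.

For instance (7, 7) is also a counterexample (LHS = ln(49) ≈ 3.892, RHS = ln(7)² ≈ 3.787), but it's lexicographically larger.

Answer: (s, t) = (1, 2)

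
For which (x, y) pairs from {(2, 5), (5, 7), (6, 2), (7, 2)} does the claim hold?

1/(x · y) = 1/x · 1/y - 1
None

Testing each pair:
(2, 5): LHS = 1/10, RHS = -9/10 → fails
(5, 7): LHS = 1/35, RHS = -34/35 → fails
(6, 2): LHS = 1/12, RHS = -11/12 → fails
(7, 2): LHS = 1/14, RHS = -13/14 → fails

No pair satisfies the claim.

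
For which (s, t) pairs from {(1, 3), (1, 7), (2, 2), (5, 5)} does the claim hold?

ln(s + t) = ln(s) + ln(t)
(2, 2)

Testing each pair:
(1, 3): LHS = ln(4) ≈ 1.386, RHS = ln(3) ≈ 1.099 → fails
(1, 7): LHS = ln(8) ≈ 2.079, RHS = ln(7) ≈ 1.946 → fails
(2, 2): LHS = ln(4) ≈ 1.386, RHS = 2·ln(2) ≈ 1.386 → holds
(5, 5): LHS = ln(10) ≈ 2.303, RHS = 2·ln(5) ≈ 3.219 → fails

1 of 4 pairs satisfies the claim.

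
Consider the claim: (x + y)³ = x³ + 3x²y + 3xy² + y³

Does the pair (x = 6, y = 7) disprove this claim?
No

Substituting x = 6, y = 7:
LHS = (6 + 7)³ = 2197
RHS = 6³ + 3·6²·7 + 3·6·7² + 7³ = 2197

The sides agree, so this pair does not disprove the claim.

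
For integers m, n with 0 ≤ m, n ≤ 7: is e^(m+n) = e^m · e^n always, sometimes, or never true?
The identity holds for every pair in the range. For instance at (m, n) = (4, 1): both sides equal e^5 ≈ 148.4.

Answer: Always true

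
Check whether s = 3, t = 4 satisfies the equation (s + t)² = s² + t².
Substituting s = 3, t = 4:

LHS = (3 + 4)² = 49
RHS = 3² + 4² = 25

LHS ≠ RHS, so the equation does not hold at this point.

Answer: Fails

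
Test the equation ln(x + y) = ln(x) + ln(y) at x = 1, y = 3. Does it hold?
Substituting x = 1, y = 3:

LHS = ln(1 + 3) = ln(4) ≈ 1.386
RHS = ln(1) + ln(3) = ln(3) ≈ 1.099

LHS ≠ RHS, so the equation does not hold at this point.

Answer: Fails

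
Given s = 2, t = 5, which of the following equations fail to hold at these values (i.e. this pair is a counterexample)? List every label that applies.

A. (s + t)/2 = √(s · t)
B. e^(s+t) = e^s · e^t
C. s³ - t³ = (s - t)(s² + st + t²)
A

Evaluating each claim at the given values:
A. LHS = 7/2, RHS = √(10) ≈ 3.162 → fails here (LHS ≠ RHS)
B. LHS = e^7 ≈ 1097, RHS = e^7 ≈ 1097 → holds here (LHS = RHS)
C. LHS = -117, RHS = -117 → holds here (LHS = RHS)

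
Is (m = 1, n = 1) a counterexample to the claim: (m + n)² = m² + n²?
Yes

Substituting m = 1, n = 1:
LHS = (1 + 1)² = 4
RHS = 1² + 1² = 2

Since LHS ≠ RHS, this pair disproves the claim.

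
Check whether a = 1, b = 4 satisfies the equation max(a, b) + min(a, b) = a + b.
Substituting a = 1, b = 4:

LHS = max(1, 4) + min(1, 4) = 5
RHS = 1 + 4 = 5

LHS = RHS, so the equation holds at this point.

Answer: Holds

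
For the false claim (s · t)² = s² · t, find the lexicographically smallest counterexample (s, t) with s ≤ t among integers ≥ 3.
Substituting (3, 3) into the claim:
LHS = (3 · 3)² = 81
RHS = 3² · 3 = 27

Since LHS ≠ RHS, this pair disproves the claim, and no lexicographically smaller pair (s ≤ t, integers ≥ 3) does.

For instance (7, 8) is also a counterexample (LHS = 3136, RHS = 392), but it's lexicographically larger.

Answer: (s, t) = (3, 3)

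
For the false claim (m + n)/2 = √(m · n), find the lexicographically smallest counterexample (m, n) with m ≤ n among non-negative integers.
Substituting (0, 1) into the claim:
LHS = (0 + 1)/2 = 1/2
RHS = √(0 · 1) = 0

Since LHS ≠ RHS, this pair disproves the claim, and no lexicographically smaller pair (m ≤ n, non-negative integers) does.

For instance (4, 7) is also a counterexample (LHS = 11/2, RHS = 2·√(7) ≈ 5.292), but it's lexicographically larger.

Answer: (m, n) = (0, 1)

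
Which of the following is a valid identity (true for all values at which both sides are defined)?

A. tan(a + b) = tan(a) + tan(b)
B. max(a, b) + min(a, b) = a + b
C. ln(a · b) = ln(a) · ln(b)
A: fails at (2, 5) — LHS = tan(7) ≈ 0.8714, RHS = tan(5) + tan(2) ≈ -5.566.
B: holds — e.g. at (2, 5), both sides equal 7.
C: fails at (2, 3) — LHS = ln(6) ≈ 1.792, RHS = ln(2)·ln(3) ≈ 0.7615.

Answer: B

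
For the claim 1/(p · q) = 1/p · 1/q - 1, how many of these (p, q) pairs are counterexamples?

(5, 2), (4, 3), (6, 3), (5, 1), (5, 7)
Testing each pair:
(5, 2): LHS = 1/10, RHS = -9/10 → counterexample
(4, 3): LHS = 1/12, RHS = -11/12 → counterexample
(6, 3): LHS = 1/18, RHS = -17/18 → counterexample
(5, 1): LHS = 1/5, RHS = -4/5 → counterexample
(5, 7): LHS = 1/35, RHS = -34/35 → counterexample

That makes 5 counterexamples.

Answer: 5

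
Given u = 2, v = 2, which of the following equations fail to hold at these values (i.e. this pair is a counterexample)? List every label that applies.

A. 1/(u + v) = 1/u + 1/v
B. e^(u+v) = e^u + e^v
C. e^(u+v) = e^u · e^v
Evaluating each claim at the given values:
A. LHS = 1/4, RHS = 1 → fails here (LHS ≠ RHS)
B. LHS = e^4 ≈ 54.6, RHS = 2·e^2 ≈ 14.78 → fails here (LHS ≠ RHS)
C. LHS = e^4 ≈ 54.6, RHS = e^4 ≈ 54.6 → holds here (LHS = RHS)

Answer: A, B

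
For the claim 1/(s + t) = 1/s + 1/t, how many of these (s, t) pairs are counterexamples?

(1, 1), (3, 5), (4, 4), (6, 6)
Testing each pair:
(1, 1): LHS = 1/2, RHS = 2 → counterexample
(3, 5): LHS = 1/8, RHS = 8/15 → counterexample
(4, 4): LHS = 1/8, RHS = 1/2 → counterexample
(6, 6): LHS = 1/12, RHS = 1/3 → counterexample

That makes 4 counterexamples.

Answer: 4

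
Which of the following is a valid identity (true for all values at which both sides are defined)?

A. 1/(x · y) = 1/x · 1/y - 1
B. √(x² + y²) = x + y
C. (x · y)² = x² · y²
A: fails at (4, 6) — LHS = 1/24, RHS = -23/24.
B: fails at (2, 5) — LHS = √(29) ≈ 5.385, RHS = 7.
C: holds — e.g. at (1, 3), both sides equal 9.

Answer: C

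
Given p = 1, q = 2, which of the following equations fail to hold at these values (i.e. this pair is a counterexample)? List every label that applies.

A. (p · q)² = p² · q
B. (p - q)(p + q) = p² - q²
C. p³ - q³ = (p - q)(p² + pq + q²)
A

Evaluating each claim at the given values:
A. LHS = 4, RHS = 2 → fails here (LHS ≠ RHS)
B. LHS = -3, RHS = -3 → holds here (LHS = RHS)
C. LHS = -7, RHS = -7 → holds here (LHS = RHS)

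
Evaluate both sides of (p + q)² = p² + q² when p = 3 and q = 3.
LHS = (3 + 3)² = 36
RHS = 3² + 3² = 18

LHS ≠ RHS, so the equation does not hold here.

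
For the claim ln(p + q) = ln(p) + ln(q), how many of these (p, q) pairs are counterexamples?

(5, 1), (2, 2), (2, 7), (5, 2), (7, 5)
4

Testing each pair:
(5, 1): LHS = ln(6) ≈ 1.792, RHS = ln(5) ≈ 1.609 → counterexample
(2, 2): LHS = ln(4) ≈ 1.386, RHS = 2·ln(2) ≈ 1.386 → satisfies claim
(2, 7): LHS = ln(9) ≈ 2.197, RHS = ln(2) + ln(7) ≈ 2.639 → counterexample
(5, 2): LHS = ln(7) ≈ 1.946, RHS = ln(2) + ln(5) ≈ 2.303 → counterexample
(7, 5): LHS = ln(12) ≈ 2.485, RHS = ln(5) + ln(7) ≈ 3.555 → counterexample

That makes 4 counterexamples.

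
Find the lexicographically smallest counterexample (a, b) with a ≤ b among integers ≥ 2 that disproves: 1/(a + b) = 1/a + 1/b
(a, b) = (2, 2)

Substituting (2, 2) into the claim:
LHS = 1/(2 + 2) = 1/4
RHS = 1/2 + 1/2 = 1

Since LHS ≠ RHS, this pair disproves the claim, and no lexicographically smaller pair (a ≤ b, integers ≥ 2) does.

For instance (5, 7) is also a counterexample (LHS = 1/12, RHS = 12/35), but it's lexicographically larger.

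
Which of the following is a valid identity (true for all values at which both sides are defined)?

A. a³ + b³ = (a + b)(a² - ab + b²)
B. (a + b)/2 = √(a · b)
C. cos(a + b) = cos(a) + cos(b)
A

A: holds — e.g. at (1, 1), both sides equal 2.
B: fails at (4, 5) — LHS = 9/2, RHS = 2·√(5) ≈ 4.472.
C: fails at (5, 8) — LHS = cos(13) ≈ 0.9074, RHS = cos(8) + cos(5) ≈ 0.1382.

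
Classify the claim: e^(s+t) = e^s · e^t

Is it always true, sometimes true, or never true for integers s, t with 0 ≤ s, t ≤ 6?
The identity holds for every pair in the range. For instance at (s, t) = (1, 2): both sides equal e^3 ≈ 20.09.

Answer: Always true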